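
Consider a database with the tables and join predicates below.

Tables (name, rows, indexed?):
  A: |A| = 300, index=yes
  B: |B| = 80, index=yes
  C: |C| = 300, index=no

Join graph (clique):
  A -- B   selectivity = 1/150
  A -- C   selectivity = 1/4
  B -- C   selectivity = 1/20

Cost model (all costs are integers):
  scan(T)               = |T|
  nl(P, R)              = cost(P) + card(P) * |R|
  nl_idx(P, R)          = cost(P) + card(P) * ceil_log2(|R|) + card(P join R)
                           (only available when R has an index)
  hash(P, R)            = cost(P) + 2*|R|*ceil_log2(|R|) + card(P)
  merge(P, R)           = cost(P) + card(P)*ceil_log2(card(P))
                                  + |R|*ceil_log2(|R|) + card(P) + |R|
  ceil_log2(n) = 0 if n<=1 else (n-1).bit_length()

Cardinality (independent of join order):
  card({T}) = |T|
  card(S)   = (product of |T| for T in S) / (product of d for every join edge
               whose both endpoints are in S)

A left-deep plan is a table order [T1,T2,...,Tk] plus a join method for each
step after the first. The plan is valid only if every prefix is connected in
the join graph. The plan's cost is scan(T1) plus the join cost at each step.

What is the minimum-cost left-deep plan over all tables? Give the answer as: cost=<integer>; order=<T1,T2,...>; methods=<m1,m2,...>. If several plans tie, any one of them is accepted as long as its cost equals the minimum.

cost=5400; order=B,A,C; methods=nl_idx,merge

Selinger DP (subsets sized 1..n):
  {A}: scan cost=300, card=300
  {B}: scan cost=80, card=80
  {C}: scan cost=300, card=300
  {AB}: card=160; try (A,nl_idx)→960, (B,hash)→1720, (B,nl_idx)→2560, (A,merge)→3720, (B,merge)→3940, (A,hash)→5560 …(+2); best=960 via (A,nl_idx)
  {AC}: card=22500; try (C,hash)→6000, (A,hash)→6000, (C,merge)→6300, (A,merge)→6300, (A,nl_idx)→25500, (C,nl)→90300 …(+1); best=6000 via (C,hash)
  {BC}: card=1200; try (B,hash)→1720, (B,nl_idx)→3600, (C,merge)→3720, (B,merge)→3940, (C,hash)→5560, (C,nl)→24080 …(+1); best=1720 via (B,hash)
  {ABC}: card=600; try (C,merge)→5400, (C,hash)→6520, (A,hash)→8320, (A,nl_idx)→13120, (A,merge)→19120, (B,hash)→29620 …(+5); best=5400 via (C,merge)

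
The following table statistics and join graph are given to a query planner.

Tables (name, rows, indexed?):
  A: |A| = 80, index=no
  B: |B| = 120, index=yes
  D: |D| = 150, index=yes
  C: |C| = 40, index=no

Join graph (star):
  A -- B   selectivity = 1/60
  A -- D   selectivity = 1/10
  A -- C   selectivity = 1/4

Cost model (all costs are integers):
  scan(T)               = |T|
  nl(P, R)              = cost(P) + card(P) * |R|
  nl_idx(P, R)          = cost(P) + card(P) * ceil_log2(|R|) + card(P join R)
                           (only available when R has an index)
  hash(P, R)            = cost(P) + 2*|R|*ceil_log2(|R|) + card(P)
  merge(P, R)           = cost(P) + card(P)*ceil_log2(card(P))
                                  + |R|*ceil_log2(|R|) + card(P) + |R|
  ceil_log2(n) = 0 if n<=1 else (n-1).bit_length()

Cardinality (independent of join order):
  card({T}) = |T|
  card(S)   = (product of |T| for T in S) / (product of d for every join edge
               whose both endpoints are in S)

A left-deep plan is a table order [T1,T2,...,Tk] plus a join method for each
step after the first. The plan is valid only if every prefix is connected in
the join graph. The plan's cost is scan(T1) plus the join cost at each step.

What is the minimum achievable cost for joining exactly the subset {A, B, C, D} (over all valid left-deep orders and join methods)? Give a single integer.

Selinger DP over subsets of {A,B,C,D}:
  {A}: scan cost=80, card=80
  {B}: scan cost=120, card=120
  {D}: scan cost=150, card=150
  {C}: scan cost=40, card=40
  {AB}: card=160; try (B,nl_idx)→800, (A,hash)→1360, (B,merge)→1680, (A,merge)→1720, (B,hash)→1840, (B,nl)→9680 …(+1); best=800 via (B,nl_idx)
  {AD}: card=1200; try (A,hash)→1420, (D,nl_idx)→1920, (D,merge)→2070, (A,merge)→2140, (D,hash)→2560, (D,nl)→12080 …(+1); best=1420 via (A,hash)
  {AC}: card=800; try (C,hash)→640, (A,merge)→960, (C,merge)→1000, (A,hash)→1200, (A,nl)→3240, (C,nl)→3280; best=640 via (C,hash)
  {ABD}: card=2400; try (D,hash)→3360, (D,merge)→3590, (B,hash)→4300, (D,nl_idx)→4480, (B,nl_idx)→12220, (B,merge)→16780 …(+2); best=3360 via (D,hash)
  {ABC}: card=1600; try (C,hash)→1440, (C,merge)→2520, (B,hash)→3120, (C,nl)→7200, (B,nl_idx)→7840, (B,merge)→10400 …(+1); best=1440 via (C,hash)
  {ACD}: card=12000; try (C,hash)→3100, (D,hash)→3840, (D,merge)→10790, (C,merge)→16100, (D,nl_idx)→19040, (C,nl)→49420 …(+1); best=3100 via (C,hash)
  {ABCD}: card=24000; try (D,hash)→5440, (C,hash)→6240, (B,hash)→16780, (D,merge)→21990, (C,merge)→34840, (D,nl_idx)→38240 …(+5); best=5440 via (D,hash)

5440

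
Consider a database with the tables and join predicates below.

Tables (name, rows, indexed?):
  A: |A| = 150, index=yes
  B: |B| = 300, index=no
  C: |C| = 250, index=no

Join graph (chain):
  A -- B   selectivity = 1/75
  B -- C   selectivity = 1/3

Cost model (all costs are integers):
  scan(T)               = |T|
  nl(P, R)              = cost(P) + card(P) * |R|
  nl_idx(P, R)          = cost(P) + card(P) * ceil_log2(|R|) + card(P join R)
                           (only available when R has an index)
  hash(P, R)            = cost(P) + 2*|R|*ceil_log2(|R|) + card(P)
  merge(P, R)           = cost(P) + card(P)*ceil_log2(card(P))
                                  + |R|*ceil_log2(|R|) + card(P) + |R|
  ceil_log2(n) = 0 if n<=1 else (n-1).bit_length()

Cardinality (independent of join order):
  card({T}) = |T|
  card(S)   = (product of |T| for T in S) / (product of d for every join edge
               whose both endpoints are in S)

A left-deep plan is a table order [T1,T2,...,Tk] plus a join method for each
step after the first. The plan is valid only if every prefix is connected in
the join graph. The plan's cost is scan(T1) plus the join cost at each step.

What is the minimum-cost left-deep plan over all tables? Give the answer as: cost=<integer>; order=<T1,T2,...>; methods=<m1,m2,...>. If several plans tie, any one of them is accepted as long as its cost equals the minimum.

cost=7600; order=B,A,C; methods=hash,hash

Selinger DP (subsets sized 1..n):
  {A}: scan cost=150, card=150
  {B}: scan cost=300, card=300
  {C}: scan cost=250, card=250
  {AB}: card=600; try (A,hash)→3000, (A,nl_idx)→3300, (B,merge)→4500, (A,merge)→4650, (B,hash)→5700, (B,nl)→45150 …(+1); best=3000 via (A,hash)
  {BC}: card=25000; try (C,hash)→4600, (B,merge)→5500, (C,merge)→5550, (B,hash)→5900, (B,nl)→75250, (C,nl)→75300; best=4600 via (C,hash)
  {ABC}: card=50000; try (C,hash)→7600, (C,merge)→11850, (A,hash)→32000, (C,nl)→153000, (A,nl_idx)→254600, (A,merge)→405950 …(+1); best=7600 via (C,hash)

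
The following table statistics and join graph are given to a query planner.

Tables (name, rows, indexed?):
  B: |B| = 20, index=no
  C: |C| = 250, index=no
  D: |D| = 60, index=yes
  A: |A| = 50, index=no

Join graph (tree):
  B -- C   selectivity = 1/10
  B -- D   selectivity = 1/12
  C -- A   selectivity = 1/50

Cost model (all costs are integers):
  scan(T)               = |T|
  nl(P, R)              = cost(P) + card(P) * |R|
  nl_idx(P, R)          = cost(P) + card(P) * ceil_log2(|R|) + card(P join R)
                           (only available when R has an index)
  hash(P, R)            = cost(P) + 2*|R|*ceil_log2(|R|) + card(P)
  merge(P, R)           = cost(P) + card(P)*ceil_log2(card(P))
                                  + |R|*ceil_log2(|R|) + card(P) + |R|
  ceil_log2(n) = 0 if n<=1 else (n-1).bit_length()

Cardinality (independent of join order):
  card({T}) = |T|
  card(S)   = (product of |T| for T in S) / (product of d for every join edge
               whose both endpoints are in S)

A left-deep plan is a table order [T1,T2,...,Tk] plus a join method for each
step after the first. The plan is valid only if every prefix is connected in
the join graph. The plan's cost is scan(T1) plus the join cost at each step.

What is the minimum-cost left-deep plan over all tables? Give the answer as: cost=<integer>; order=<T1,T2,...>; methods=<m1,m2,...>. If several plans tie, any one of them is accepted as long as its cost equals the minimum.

cost=2770; order=C,A,B,D; methods=hash,hash,hash

Selinger DP (subsets sized 1..n):
  {B}: scan cost=20, card=20
  {C}: scan cost=250, card=250
  {D}: scan cost=60, card=60
  {A}: scan cost=50, card=50
  {BC}: card=500; try (B,hash)→700, (C,merge)→2390, (B,merge)→2620, (C,hash)→4040, (C,nl)→5020, (B,nl)→5250; best=700 via (B,hash)
  {BD}: card=100; try (D,nl_idx)→240, (B,hash)→320, (D,merge)→560, (B,merge)→600, (D,hash)→760, (D,nl)→1220 …(+1); best=240 via (D,nl_idx)
  {AC}: card=250; try (A,hash)→1100, (C,merge)→2650, (A,merge)→2850, (C,hash)→4100, (C,nl)→12550, (A,nl)→12750; best=1100 via (A,hash)
  {BCD}: card=2500; try (D,hash)→1920, (C,merge)→3290, (C,hash)→4340, (D,merge)→6120, (D,nl_idx)→6200, (C,nl)→25240 …(+1); best=1920 via (D,hash)
  {ABC}: card=500; try (B,hash)→1550, (A,hash)→1800, (B,merge)→3470, (A,merge)→6050, (B,nl)→6100, (A,nl)→25700; best=1550 via (B,hash)
  {ABCD}: card=2500; try (D,hash)→2770, (A,hash)→5020, (D,merge)→6970, (D,nl_idx)→7050, (D,nl)→31550, (A,merge)→34770 …(+1); best=2770 via (D,hash)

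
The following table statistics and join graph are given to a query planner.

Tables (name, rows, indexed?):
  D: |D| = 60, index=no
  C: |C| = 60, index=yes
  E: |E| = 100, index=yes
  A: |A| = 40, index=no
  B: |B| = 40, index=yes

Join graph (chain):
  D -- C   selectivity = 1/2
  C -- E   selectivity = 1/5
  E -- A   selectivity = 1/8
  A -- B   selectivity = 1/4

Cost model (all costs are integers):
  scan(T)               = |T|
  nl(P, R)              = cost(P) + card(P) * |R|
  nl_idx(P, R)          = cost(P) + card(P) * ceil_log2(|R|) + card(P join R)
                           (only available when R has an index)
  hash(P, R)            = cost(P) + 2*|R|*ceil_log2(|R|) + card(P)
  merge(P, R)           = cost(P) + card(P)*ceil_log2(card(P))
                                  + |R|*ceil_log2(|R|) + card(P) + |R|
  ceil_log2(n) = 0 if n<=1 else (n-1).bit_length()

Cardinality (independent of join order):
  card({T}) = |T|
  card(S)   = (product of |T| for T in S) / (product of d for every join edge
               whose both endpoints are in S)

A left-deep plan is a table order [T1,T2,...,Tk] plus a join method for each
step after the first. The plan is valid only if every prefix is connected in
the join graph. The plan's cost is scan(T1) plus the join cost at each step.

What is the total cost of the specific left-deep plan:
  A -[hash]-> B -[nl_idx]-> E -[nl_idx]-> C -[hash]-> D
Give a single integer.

159080

step 1: scan A: cost=40, card=40
step 2: join B via hash
    card(P join B) = 40*40/(4) = 400
    cost = 40 + 2*40*6 + 40 = 560
step 3: join E via nl_idx
    card(P join E) = 400*100/(8) = 5000
    cost = 560 + 400*7 + 5000 = 8360
step 4: join C via nl_idx
    card(P join C) = 5000*60/(5) = 60000
    cost = 8360 + 5000*6 + 60000 = 98360
step 5: join D via hash
    card(P join D) = 60000*60/(2) = 1800000
    cost = 98360 + 2*60*6 + 60000 = 159080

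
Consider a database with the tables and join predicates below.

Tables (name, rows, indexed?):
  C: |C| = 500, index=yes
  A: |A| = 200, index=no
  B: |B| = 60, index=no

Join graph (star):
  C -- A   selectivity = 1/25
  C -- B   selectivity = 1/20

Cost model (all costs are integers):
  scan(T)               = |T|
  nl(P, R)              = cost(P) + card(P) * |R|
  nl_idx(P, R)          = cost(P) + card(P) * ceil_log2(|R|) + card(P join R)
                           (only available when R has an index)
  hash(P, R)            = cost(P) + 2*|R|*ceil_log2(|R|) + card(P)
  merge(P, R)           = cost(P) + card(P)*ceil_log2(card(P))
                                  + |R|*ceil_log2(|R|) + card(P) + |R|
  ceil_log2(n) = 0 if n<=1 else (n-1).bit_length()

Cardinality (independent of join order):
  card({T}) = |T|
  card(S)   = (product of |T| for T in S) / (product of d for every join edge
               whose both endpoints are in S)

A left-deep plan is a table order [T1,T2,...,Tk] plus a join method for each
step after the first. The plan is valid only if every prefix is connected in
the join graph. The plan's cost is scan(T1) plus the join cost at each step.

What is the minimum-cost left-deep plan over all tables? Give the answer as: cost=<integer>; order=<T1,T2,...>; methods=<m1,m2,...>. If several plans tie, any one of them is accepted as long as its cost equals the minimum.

Selinger DP (subsets sized 1..n):
  {C}: scan cost=500, card=500
  {A}: scan cost=200, card=200
  {B}: scan cost=60, card=60
  {AC}: card=4000; try (A,hash)→4200, (C,nl_idx)→6000, (C,merge)→7000, (A,merge)→7300, (C,hash)→9400, (C,nl)→100200 …(+1); best=4200 via (A,hash)
  {BC}: card=1500; try (B,hash)→1720, (C,nl_idx)→2100, (C,merge)→5480, (B,merge)→5920, (C,hash)→9120, (C,nl)→30060 …(+1); best=1720 via (B,hash)
  {ABC}: card=12000; try (A,hash)→6420, (B,hash)→8920, (A,merge)→21520, (B,merge)→56620, (B,nl)→244200, (A,nl)→301720; best=6420 via (A,hash)

cost=6420; order=C,B,A; methods=hash,hash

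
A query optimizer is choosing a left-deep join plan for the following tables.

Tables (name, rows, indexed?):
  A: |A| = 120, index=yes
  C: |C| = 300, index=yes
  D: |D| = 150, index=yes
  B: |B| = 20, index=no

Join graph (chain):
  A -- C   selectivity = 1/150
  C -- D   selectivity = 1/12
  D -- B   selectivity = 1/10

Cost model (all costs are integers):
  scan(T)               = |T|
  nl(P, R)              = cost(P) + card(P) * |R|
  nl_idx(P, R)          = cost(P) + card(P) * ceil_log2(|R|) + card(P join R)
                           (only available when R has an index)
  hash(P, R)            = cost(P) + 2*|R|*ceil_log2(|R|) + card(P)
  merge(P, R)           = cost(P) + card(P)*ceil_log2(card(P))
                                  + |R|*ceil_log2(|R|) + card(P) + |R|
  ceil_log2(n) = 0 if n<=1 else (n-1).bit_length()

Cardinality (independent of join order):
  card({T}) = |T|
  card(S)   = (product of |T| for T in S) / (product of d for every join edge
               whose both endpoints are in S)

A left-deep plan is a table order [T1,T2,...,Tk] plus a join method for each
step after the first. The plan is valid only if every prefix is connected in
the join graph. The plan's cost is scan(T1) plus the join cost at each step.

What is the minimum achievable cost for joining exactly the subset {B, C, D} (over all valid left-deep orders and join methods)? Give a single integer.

Selinger DP over subsets of {B,C,D}:
  {C}: scan cost=300, card=300
  {D}: scan cost=150, card=150
  {B}: scan cost=20, card=20
  {CD}: card=3750; try (D,hash)→3000, (C,merge)→4500, (D,merge)→4650, (C,nl_idx)→5250, (C,hash)→5700, (D,nl_idx)→6450 …(+2); best=3000 via (D,hash)
  {BD}: card=300; try (D,nl_idx)→480, (B,hash)→500, (D,merge)→1490, (B,merge)→1620, (D,hash)→2440, (D,nl)→3020 …(+1); best=480 via (D,nl_idx)
  {BCD}: card=7500; try (C,hash)→6180, (C,merge)→6480, (B,hash)→6950, (C,nl_idx)→10680, (B,merge)→51870, (B,nl)→78000 …(+1); best=6180 via (C,hash)

6180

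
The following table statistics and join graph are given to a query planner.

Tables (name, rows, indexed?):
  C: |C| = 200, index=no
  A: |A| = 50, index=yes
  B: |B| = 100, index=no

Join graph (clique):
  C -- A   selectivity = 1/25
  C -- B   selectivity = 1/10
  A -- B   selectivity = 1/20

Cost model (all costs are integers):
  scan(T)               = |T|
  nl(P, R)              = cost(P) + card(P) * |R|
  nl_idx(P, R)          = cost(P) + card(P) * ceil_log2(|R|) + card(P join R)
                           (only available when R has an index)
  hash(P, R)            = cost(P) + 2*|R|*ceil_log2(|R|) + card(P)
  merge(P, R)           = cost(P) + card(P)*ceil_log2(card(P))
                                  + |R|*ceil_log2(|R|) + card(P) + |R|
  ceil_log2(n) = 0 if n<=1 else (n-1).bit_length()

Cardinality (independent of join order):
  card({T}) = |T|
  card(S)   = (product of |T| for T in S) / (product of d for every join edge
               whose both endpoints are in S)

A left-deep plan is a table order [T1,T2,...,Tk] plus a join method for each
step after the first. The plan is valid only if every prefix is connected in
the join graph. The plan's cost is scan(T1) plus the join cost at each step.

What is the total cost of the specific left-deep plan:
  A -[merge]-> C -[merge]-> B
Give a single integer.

step 1: scan A: cost=50, card=50
step 2: join C via merge
    card(P join C) = 50*200/(25) = 400
    cost = 50 + 50*6 + 200*8 + 50 + 200 = 2200
step 3: join B via merge
    card(P join B) = 400*100/(10*20) = 200
    cost = 2200 + 400*9 + 100*7 + 400 + 100 = 7000

7000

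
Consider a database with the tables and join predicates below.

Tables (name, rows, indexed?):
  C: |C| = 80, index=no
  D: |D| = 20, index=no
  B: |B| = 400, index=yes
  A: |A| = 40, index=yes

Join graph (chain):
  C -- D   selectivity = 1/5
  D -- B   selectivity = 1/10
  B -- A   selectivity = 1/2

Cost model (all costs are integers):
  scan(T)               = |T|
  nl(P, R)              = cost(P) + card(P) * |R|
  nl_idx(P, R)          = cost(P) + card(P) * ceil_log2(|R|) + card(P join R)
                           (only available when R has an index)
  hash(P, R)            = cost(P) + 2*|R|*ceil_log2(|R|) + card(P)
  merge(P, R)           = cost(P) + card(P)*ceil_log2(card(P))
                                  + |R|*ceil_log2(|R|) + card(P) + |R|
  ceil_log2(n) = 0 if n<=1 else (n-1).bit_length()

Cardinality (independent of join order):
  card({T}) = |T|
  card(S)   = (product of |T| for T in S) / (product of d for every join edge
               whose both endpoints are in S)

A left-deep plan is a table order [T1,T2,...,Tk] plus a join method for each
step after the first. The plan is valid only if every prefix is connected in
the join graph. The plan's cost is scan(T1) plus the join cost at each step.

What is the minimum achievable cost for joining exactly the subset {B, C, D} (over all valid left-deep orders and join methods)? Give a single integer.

Selinger DP over subsets of {B,C,D}:
  {C}: scan cost=80, card=80
  {D}: scan cost=20, card=20
  {B}: scan cost=400, card=400
  {CD}: card=320; try (D,hash)→360, (C,merge)→780, (D,merge)→840, (C,hash)→1160, (C,nl)→1620, (D,nl)→1680; best=360 via (D,hash)
  {BD}: card=800; try (D,hash)→1000, (B,nl_idx)→1000, (B,merge)→4140, (D,merge)→4520, (B,hash)→7240, (B,nl)→8020 …(+1); best=1000 via (D,hash)
  {BCD}: card=12800; try (C,hash)→2920, (B,merge)→7560, (B,hash)→7880, (C,merge)→10440, (B,nl_idx)→16040, (C,nl)→65000 …(+1); best=2920 via (C,hash)

2920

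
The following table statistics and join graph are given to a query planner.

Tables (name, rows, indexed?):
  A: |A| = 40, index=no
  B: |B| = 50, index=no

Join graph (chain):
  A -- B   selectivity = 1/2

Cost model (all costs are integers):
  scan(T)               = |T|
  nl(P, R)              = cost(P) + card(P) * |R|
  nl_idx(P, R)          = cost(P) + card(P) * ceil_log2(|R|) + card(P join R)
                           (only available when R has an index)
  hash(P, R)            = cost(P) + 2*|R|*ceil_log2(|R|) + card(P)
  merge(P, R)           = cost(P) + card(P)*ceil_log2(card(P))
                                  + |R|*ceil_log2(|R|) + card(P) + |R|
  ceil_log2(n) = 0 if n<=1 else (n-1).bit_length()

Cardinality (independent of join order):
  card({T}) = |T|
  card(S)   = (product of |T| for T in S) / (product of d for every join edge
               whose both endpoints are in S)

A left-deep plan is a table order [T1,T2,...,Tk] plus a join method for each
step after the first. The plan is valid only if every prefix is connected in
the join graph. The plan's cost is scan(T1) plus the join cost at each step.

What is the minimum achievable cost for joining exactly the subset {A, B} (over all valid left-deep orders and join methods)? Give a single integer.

Selinger DP over subsets of {A,B}:
  {A}: scan cost=40, card=40
  {B}: scan cost=50, card=50
  {AB}: card=1000; try (A,hash)→580, (B,merge)→670, (B,hash)→680, (A,merge)→680, (B,nl)→2040, (A,nl)→2050; best=580 via (A,hash)

580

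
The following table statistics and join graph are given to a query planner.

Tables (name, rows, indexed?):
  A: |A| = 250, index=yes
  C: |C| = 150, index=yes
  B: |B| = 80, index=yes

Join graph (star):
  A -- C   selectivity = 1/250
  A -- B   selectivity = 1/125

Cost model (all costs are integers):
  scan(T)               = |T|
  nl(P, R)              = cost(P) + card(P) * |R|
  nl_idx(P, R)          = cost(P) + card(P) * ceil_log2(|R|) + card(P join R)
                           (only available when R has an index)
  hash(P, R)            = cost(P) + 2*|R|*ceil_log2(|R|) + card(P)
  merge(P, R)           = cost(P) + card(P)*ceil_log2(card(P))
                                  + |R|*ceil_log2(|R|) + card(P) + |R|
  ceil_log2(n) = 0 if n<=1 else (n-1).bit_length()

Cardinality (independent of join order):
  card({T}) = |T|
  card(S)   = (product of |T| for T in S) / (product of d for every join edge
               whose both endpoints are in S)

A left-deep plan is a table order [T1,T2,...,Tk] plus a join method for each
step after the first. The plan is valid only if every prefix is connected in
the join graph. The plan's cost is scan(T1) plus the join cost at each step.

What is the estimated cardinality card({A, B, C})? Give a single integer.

Tables in S: A(250), B(80), C(150)
Edges inside S: A-C(d=250), A-B(d=125)
numerator = 250 * 80 * 150 = 3000000
denominator = 250 * 125 = 31250
card(S) = 3000000 / 31250 = 96

96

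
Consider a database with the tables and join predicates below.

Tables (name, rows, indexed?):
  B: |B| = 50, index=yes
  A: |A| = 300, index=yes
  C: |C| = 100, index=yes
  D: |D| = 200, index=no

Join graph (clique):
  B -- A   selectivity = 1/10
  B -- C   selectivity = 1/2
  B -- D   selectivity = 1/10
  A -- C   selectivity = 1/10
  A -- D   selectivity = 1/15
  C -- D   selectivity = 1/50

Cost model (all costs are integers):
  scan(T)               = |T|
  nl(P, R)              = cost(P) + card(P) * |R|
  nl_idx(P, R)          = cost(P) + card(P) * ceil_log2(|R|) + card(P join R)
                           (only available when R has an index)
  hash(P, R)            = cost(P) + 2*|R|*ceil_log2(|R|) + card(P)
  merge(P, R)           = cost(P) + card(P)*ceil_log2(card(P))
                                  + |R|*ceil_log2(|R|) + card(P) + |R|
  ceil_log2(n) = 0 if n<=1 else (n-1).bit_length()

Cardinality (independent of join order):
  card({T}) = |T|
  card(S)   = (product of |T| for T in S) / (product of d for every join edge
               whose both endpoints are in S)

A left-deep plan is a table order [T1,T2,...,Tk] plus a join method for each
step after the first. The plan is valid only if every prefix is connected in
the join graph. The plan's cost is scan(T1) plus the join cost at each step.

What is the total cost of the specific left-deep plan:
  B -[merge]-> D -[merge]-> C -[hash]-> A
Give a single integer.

step 1: scan B: cost=50, card=50
step 2: join D via merge
    card(P join D) = 50*200/(10) = 1000
    cost = 50 + 50*6 + 200*8 + 50 + 200 = 2200
step 3: join C via merge
    card(P join C) = 1000*100/(2*50) = 1000
    cost = 2200 + 1000*10 + 100*7 + 1000 + 100 = 14000
step 4: join A via hash
    card(P join A) = 1000*300/(10*10*15) = 200
    cost = 14000 + 2*300*9 + 1000 = 20400

20400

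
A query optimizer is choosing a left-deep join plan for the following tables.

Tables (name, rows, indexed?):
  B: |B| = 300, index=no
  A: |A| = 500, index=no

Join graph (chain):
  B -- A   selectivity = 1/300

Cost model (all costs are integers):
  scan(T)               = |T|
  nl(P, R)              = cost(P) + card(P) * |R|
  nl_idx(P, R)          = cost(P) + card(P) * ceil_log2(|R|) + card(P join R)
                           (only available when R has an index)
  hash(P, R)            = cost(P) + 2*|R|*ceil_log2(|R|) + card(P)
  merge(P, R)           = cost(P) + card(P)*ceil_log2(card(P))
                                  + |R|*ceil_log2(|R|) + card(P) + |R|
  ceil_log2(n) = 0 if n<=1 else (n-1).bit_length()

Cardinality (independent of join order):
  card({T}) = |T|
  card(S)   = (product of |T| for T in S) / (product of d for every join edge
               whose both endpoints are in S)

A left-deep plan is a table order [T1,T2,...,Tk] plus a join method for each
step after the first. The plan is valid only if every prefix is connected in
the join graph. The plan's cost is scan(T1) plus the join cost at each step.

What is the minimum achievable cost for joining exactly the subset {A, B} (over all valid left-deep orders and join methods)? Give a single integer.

Selinger DP over subsets of {A,B}:
  {B}: scan cost=300, card=300
  {A}: scan cost=500, card=500
  {AB}: card=500; try (B,hash)→6400, (A,merge)→8300, (B,merge)→8500, (A,hash)→9600, (A,nl)→150300, (B,nl)→150500; best=6400 via (B,hash)

6400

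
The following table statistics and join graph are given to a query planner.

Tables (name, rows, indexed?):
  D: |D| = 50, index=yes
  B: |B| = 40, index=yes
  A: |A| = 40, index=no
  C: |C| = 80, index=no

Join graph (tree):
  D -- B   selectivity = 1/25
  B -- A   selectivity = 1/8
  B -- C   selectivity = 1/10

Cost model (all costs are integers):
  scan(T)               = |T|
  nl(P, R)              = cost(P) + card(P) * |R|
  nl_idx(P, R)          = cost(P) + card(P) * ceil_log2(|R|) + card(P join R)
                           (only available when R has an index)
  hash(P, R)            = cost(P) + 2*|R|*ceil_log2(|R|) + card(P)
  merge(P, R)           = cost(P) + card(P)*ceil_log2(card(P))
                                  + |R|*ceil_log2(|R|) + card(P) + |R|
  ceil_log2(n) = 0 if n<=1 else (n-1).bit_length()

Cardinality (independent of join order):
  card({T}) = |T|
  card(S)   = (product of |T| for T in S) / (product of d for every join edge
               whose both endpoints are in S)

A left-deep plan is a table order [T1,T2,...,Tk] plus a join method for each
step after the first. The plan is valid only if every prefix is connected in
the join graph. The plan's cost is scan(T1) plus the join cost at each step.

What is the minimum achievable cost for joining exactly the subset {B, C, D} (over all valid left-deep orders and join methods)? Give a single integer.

1560

Selinger DP over subsets of {B,C,D}:
  {D}: scan cost=50, card=50
  {B}: scan cost=40, card=40
  {C}: scan cost=80, card=80
  {BD}: card=80; try (D,nl_idx)→360, (B,nl_idx)→430, (B,hash)→580, (D,merge)→670, (D,hash)→680, (B,merge)→680 …(+2); best=360 via (D,nl_idx)
  {BC}: card=320; try (B,hash)→640, (B,nl_idx)→880, (C,merge)→960, (B,merge)→1000, (C,hash)→1200, (C,nl)→3240 …(+1); best=640 via (B,hash)
  {BCD}: card=640; try (D,hash)→1560, (C,hash)→1560, (C,merge)→1640, (D,nl_idx)→3200, (D,merge)→4190, (C,nl)→6760 …(+1); best=1560 via (D,hash)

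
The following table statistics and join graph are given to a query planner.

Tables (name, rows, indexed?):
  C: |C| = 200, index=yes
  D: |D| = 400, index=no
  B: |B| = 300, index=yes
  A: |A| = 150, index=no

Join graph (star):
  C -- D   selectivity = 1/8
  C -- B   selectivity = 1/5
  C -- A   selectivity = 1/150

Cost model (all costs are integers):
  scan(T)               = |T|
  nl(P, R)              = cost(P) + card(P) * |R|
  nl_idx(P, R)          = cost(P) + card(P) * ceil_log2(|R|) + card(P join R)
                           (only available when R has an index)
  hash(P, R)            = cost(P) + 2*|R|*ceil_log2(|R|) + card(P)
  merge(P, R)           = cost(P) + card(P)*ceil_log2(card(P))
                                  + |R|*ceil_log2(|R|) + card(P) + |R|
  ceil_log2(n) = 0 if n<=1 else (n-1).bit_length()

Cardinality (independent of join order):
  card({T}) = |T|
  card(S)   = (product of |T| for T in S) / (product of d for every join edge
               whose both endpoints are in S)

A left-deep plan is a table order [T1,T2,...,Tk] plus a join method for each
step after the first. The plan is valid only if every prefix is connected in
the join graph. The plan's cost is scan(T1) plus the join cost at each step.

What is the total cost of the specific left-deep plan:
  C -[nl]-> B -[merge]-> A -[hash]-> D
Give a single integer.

step 1: scan C: cost=200, card=200
step 2: join B via nl
    card(P join B) = 200*300/(5) = 12000
    cost = 200 + 200*300 = 60200
step 3: join A via merge
    card(P join A) = 12000*150/(150) = 12000
    cost = 60200 + 12000*14 + 150*8 + 12000 + 150 = 241550
step 4: join D via hash
    card(P join D) = 12000*400/(8) = 600000
    cost = 241550 + 2*400*9 + 12000 = 260750

260750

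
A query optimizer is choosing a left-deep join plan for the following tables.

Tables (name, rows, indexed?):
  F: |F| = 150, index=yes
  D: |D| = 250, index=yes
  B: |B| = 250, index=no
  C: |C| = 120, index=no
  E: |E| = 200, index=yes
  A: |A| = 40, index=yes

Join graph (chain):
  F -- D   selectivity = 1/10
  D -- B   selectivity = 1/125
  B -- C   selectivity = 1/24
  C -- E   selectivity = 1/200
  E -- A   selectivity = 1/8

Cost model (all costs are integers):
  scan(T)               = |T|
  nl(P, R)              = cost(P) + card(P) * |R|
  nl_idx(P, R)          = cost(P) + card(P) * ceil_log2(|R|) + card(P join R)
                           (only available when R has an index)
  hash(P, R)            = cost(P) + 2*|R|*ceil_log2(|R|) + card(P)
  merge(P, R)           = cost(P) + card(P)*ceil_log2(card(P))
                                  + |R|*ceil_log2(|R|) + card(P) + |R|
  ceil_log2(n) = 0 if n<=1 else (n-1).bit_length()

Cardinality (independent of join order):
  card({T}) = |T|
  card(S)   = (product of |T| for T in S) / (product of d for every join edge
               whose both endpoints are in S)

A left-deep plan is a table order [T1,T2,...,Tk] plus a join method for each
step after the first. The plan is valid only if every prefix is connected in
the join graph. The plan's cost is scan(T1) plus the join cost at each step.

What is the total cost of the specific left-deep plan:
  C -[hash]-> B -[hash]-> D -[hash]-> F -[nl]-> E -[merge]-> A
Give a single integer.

8152170

step 1: scan C: cost=120, card=120
step 2: join B via hash
    card(P join B) = 120*250/(24) = 1250
    cost = 120 + 2*250*8 + 120 = 4240
step 3: join D via hash
    card(P join D) = 1250*250/(125) = 2500
    cost = 4240 + 2*250*8 + 1250 = 9490
step 4: join F via hash
    card(P join F) = 2500*150/(10) = 37500
    cost = 9490 + 2*150*8 + 2500 = 14390
step 5: join E via nl
    card(P join E) = 37500*200/(200) = 37500
    cost = 14390 + 37500*200 = 7514390
step 6: join A via merge
    card(P join A) = 37500*40/(8) = 187500
    cost = 7514390 + 37500*16 + 40*6 + 37500 + 40 = 8152170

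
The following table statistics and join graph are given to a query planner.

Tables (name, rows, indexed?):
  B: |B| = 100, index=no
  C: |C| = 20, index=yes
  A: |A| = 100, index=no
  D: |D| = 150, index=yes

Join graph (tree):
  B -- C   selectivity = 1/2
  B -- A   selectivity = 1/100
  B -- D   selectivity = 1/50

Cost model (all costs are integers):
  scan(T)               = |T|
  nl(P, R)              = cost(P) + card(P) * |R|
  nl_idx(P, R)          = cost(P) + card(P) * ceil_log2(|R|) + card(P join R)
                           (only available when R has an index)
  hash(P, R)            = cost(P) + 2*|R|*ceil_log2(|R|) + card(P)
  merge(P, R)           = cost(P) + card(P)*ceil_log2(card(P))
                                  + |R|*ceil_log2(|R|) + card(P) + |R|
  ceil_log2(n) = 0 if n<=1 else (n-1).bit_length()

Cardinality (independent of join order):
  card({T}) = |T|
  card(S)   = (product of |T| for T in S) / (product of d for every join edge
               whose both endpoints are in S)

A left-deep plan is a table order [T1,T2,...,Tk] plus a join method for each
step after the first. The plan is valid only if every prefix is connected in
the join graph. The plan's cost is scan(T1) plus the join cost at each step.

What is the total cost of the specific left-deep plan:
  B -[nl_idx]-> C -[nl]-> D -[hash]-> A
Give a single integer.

156000

step 1: scan B: cost=100, card=100
step 2: join C via nl_idx
    card(P join C) = 100*20/(2) = 1000
    cost = 100 + 100*5 + 1000 = 1600
step 3: join D via nl
    card(P join D) = 1000*150/(50) = 3000
    cost = 1600 + 1000*150 = 151600
step 4: join A via hash
    card(P join A) = 3000*100/(100) = 3000
    cost = 151600 + 2*100*7 + 3000 = 156000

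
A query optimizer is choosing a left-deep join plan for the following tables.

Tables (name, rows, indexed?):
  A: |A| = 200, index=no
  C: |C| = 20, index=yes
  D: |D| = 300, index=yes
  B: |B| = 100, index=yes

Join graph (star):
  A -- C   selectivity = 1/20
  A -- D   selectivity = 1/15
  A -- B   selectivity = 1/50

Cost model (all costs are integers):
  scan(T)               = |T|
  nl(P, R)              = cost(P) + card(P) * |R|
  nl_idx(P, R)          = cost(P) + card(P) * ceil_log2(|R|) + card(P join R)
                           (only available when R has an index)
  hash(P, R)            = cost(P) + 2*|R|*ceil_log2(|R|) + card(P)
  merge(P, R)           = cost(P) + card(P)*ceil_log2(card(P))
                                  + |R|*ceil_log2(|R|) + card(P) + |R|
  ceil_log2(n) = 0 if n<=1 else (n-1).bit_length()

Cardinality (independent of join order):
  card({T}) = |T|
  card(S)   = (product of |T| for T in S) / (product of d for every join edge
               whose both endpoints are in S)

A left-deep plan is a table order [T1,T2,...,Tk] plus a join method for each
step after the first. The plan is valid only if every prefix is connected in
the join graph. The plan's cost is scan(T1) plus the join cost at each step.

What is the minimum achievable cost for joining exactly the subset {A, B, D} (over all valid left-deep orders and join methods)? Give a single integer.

7600

Selinger DP over subsets of {A,B,D}:
  {A}: scan cost=200, card=200
  {D}: scan cost=300, card=300
  {B}: scan cost=100, card=100
  {AD}: card=4000; try (A,hash)→3800, (D,merge)→5000, (A,merge)→5100, (D,hash)→5800, (D,nl_idx)→6000, (D,nl)→60200 …(+1); best=3800 via (A,hash)
  {AB}: card=400; try (B,hash)→1800, (B,nl_idx)→2000, (A,merge)→2700, (B,merge)→2800, (A,hash)→3400, (A,nl)→20100 …(+1); best=1800 via (B,hash)
  {ABD}: card=8000; try (D,hash)→7600, (D,merge)→8800, (B,hash)→9200, (D,nl_idx)→13400, (B,nl_idx)→39800, (B,merge)→56600 …(+2); best=7600 via (D,hash)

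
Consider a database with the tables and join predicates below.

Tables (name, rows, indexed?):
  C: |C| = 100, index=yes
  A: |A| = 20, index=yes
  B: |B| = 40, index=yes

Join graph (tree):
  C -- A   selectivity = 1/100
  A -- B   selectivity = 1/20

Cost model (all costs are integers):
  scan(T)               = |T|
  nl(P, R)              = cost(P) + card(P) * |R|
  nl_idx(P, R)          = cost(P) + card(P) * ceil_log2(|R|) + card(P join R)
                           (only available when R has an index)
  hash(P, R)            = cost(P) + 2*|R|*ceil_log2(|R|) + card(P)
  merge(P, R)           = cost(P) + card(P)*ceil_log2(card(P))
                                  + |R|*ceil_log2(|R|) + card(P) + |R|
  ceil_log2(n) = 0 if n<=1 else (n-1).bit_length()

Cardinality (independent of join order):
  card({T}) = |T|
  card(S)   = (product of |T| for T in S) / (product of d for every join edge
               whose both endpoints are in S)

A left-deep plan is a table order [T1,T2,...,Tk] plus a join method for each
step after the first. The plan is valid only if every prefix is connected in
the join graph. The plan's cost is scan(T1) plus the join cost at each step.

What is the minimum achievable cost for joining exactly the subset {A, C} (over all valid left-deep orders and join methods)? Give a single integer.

180

Selinger DP over subsets of {A,C}:
  {C}: scan cost=100, card=100
  {A}: scan cost=20, card=20
  {AC}: card=20; try (C,nl_idx)→180, (A,hash)→400, (A,nl_idx)→620, (C,merge)→940, (A,merge)→1020, (C,hash)→1440 …(+2); best=180 via (C,nl_idx)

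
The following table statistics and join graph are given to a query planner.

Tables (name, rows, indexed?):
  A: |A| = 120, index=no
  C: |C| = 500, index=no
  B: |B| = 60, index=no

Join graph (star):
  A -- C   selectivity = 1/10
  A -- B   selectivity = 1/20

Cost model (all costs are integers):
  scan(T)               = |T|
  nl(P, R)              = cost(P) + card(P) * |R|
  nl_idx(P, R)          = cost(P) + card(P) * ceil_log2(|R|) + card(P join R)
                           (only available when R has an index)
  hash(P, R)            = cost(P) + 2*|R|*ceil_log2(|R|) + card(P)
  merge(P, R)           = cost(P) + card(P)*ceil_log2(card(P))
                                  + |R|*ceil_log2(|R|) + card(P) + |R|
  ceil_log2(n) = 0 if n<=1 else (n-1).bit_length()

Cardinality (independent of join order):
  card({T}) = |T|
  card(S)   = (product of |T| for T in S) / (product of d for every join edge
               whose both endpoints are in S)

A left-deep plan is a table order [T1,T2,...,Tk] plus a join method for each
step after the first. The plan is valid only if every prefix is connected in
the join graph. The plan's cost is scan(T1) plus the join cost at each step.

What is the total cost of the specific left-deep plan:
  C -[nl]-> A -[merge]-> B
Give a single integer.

step 1: scan C: cost=500, card=500
step 2: join A via nl
    card(P join A) = 500*120/(10) = 6000
    cost = 500 + 500*120 = 60500
step 3: join B via merge
    card(P join B) = 6000*60/(20) = 18000
    cost = 60500 + 6000*13 + 60*6 + 6000 + 60 = 144920

144920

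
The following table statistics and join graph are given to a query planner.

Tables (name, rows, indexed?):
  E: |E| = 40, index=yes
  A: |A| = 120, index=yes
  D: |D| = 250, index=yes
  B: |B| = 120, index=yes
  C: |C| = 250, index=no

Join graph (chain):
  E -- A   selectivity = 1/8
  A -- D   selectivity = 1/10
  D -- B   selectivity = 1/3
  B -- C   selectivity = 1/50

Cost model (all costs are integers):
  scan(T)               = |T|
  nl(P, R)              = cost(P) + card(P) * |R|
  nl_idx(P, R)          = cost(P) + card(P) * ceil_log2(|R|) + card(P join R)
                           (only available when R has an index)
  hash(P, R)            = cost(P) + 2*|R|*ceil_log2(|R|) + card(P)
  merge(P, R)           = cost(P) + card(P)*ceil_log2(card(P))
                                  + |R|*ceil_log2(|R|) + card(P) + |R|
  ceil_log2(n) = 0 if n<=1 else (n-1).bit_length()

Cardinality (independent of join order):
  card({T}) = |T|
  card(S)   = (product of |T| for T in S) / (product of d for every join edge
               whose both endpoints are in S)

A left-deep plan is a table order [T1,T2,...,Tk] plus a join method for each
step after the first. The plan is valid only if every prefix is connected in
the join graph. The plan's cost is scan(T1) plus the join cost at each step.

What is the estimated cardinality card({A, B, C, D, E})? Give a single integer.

Tables in S: A(120), B(120), C(250), D(250), E(40)
Edges inside S: E-A(d=8), A-D(d=10), D-B(d=3), B-C(d=50)
numerator = 120 * 120 * 250 * 250 * 40 = 36000000000
denominator = 8 * 10 * 3 * 50 = 12000
card(S) = 36000000000 / 12000 = 3000000

3000000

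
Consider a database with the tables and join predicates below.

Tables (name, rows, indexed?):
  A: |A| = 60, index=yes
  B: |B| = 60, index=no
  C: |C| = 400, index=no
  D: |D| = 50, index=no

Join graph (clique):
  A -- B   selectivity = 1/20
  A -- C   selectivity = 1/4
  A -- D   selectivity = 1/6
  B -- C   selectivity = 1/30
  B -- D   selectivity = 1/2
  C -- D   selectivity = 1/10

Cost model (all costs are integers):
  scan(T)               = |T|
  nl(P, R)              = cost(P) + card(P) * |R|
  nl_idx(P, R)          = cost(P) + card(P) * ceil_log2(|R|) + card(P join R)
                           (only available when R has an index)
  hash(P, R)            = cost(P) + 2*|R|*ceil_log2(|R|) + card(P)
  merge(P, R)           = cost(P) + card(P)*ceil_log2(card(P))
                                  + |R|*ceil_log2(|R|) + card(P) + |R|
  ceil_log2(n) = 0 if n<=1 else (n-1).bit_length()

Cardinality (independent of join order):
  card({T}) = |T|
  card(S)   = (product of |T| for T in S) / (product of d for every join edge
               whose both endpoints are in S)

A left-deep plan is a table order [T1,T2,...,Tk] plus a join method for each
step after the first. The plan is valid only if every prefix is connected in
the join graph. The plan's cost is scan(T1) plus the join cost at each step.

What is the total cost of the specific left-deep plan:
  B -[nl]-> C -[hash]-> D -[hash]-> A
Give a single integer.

step 1: scan B: cost=60, card=60
step 2: join C via nl
    card(P join C) = 60*400/(30) = 800
    cost = 60 + 60*400 = 24060
step 3: join D via hash
    card(P join D) = 800*50/(2*10) = 2000
    cost = 24060 + 2*50*6 + 800 = 25460
step 4: join A via hash
    card(P join A) = 2000*60/(20*4*6) = 250
    cost = 25460 + 2*60*6 + 2000 = 28180

28180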